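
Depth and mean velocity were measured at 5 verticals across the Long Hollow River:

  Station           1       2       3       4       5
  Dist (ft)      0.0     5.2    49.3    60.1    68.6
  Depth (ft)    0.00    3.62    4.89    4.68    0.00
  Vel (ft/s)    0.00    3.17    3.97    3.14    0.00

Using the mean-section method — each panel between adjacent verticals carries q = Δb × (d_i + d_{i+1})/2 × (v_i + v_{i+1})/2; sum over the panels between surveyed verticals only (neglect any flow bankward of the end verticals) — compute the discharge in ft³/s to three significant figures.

Panel 1-2: Δb = 5.2 ft, d̄ = (0.00+3.62)/2 = 1.81, v̄ = (0.00+3.17)/2 = 1.585 → q = 5.2×1.81×1.585 = 14.92 ft³/s
Panel 2-3: Δb = 44.1 ft, d̄ = (3.62+4.89)/2 = 4.255, v̄ = (3.17+3.97)/2 = 3.57 → q = 44.1×4.255×3.57 = 669.9 ft³/s
Panel 3-4: Δb = 10.8 ft, d̄ = (4.89+4.68)/2 = 4.785, v̄ = (3.97+3.14)/2 = 3.555 → q = 10.8×4.785×3.555 = 183.7 ft³/s
Panel 4-5: Δb = 8.5 ft, d̄ = (4.68+0.00)/2 = 2.34, v̄ = (3.14+0.00)/2 = 1.57 → q = 8.5×2.34×1.57 = 31.23 ft³/s
Q = Σ q = 899.8 ft³/s

900 ft³/s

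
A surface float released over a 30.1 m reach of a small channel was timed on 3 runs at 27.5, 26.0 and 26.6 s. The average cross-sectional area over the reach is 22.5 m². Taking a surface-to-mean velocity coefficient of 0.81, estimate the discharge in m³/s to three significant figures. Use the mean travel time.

20.5 m³/s

t̄ = (27.5 + 26.0 + 26.6) / 3 = 26.7 s
v_surface = L / t̄ = 30.1 / 26.7 = 1.127 m/s
v_mean = 0.81 × 1.127 = 0.9131 m/s
Q = A × v_mean = 22.5 × 0.9131 = 20.55 m³/s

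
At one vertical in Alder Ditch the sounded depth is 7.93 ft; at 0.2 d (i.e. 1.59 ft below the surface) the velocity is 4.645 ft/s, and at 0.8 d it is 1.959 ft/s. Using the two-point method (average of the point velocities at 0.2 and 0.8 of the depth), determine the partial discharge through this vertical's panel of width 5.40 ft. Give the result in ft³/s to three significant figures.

v̄ = (4.645 + 1.959) / 2 = 3.302 ft/s
q = v̄ × d × w = 3.302 × 7.93 × 5.40 = 141.4 ft³/s

141 ft³/s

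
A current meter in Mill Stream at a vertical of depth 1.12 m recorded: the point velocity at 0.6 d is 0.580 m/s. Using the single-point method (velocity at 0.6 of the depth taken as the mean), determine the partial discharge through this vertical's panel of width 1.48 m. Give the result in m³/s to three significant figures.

v̄ = v₀.₆ = 0.580 m/s
q = v̄ × d × w = 0.5800 × 1.12 × 1.48 = 0.9614 m³/s

0.961 m³/s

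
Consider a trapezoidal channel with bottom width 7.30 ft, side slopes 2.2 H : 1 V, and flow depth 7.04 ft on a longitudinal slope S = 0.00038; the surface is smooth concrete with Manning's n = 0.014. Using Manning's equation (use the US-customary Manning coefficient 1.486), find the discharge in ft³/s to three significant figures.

820 ft³/s

A = (b + z·y)·y = (7.30 + 2.2×7.04)×7.04 = 160.4 ft²
P = b + 2y√(1+z²) = 7.30 + 2×7.04×√(1+2.2²) = 41.33 ft
R = A/P = 160.4/41.33 = 3.882 ft
Q = (1.486/n)·A·R^(2/3)·S^(1/2) = (1.486/0.014) × 160.4 × 3.882^(2/3) × 0.00038^(1/2) = 819.9 ft³/s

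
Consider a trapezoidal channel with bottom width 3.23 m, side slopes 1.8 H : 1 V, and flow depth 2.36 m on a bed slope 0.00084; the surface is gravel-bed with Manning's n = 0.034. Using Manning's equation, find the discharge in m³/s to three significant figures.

A = (b + z·y)·y = (3.23 + 1.8×2.36)×2.36 = 17.65 m²
P = b + 2y√(1+z²) = 3.23 + 2×2.36×√(1+1.8²) = 12.95 m
R = A/P = 17.65/12.95 = 1.363 m
Q = (1/n)·A·R^(2/3)·S^(1/2) = (1/0.034) × 17.65 × 1.363^(2/3) × 0.00084^(1/2) = 18.49 m³/s

18.5 m³/s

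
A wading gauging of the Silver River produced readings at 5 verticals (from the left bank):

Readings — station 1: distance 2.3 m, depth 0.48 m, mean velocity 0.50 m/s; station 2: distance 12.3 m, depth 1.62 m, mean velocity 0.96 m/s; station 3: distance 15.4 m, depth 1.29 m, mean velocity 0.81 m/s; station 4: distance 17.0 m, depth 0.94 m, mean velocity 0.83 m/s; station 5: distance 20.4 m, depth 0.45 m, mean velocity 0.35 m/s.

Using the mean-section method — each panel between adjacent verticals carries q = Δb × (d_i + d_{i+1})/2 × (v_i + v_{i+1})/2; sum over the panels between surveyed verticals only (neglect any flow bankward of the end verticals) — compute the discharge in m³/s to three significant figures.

Panel 1-2: Δb = 10 m, d̄ = (0.48+1.62)/2 = 1.05, v̄ = (0.50+0.96)/2 = 0.73 → q = 10×1.05×0.73 = 7.665 m³/s
Panel 2-3: Δb = 3.1 m, d̄ = (1.62+1.29)/2 = 1.455, v̄ = (0.96+0.81)/2 = 0.885 → q = 3.1×1.455×0.885 = 3.992 m³/s
Panel 3-4: Δb = 1.6 m, d̄ = (1.29+0.94)/2 = 1.115, v̄ = (0.81+0.83)/2 = 0.82 → q = 1.6×1.115×0.82 = 1.463 m³/s
Panel 4-5: Δb = 3.4 m, d̄ = (0.94+0.45)/2 = 0.695, v̄ = (0.83+0.35)/2 = 0.59 → q = 3.4×0.695×0.59 = 1.394 m³/s
Q = Σ q = 14.51 m³/s

14.5 m³/s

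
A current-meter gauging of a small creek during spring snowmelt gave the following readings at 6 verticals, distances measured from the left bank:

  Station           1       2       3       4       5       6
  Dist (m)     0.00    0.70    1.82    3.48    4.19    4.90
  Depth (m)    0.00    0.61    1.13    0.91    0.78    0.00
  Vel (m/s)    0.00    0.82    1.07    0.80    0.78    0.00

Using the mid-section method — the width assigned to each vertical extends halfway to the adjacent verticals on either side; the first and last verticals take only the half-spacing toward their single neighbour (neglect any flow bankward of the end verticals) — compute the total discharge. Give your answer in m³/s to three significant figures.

w_2 = (1.82 − 0.00)/2 = 0.91 m; q_2 = 0.82 × 0.61 × 0.91 = 0.4552 m³/s
w_3 = (3.48 − 0.70)/2 = 1.39 m; q_3 = 1.07 × 1.13 × 1.39 = 1.681 m³/s
w_4 = (4.19 − 1.82)/2 = 1.185 m; q_4 = 0.80 × 0.91 × 1.185 = 0.8627 m³/s
w_5 = (4.90 − 3.48)/2 = 0.71 m; q_5 = 0.78 × 0.78 × 0.71 = 0.4320 m³/s
Stations 1, 6 contribute zero (depth or velocity is 0).
Q = Σ qᵢ = 3.430 m³/s

3.43 m³/s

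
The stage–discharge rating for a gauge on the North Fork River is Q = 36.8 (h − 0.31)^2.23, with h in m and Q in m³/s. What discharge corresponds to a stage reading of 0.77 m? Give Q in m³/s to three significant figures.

Q = 36.8 × (0.77 − 0.31)^2.23 = 36.8 × 0.46^2.23 = 6.513 m³/s

6.51 m³/s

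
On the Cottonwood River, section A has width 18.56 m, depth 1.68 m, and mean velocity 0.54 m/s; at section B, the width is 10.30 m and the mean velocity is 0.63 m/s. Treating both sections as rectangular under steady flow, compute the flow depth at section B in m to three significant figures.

2.59 m

Q = A₁V₁ = (18.56×1.68) × 0.54 = 16.84 m³/s
d₂ = Q/(b₂ V₂) = 16.84/(10.30×0.63) = 2.595 m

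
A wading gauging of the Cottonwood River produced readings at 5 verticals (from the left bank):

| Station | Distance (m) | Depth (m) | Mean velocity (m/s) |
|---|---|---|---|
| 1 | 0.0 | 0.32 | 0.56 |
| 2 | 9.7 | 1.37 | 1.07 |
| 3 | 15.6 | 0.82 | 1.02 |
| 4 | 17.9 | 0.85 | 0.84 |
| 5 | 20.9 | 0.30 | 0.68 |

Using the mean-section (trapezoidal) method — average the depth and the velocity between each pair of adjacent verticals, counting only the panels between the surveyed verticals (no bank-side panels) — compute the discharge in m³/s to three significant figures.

Panel 1-2: Δb = 9.7 m, d̄ = (0.32+1.37)/2 = 0.845, v̄ = (0.56+1.07)/2 = 0.815 → q = 9.7×0.845×0.815 = 6.680 m³/s
Panel 2-3: Δb = 5.9 m, d̄ = (1.37+0.82)/2 = 1.095, v̄ = (1.07+1.02)/2 = 1.045 → q = 5.9×1.095×1.045 = 6.751 m³/s
Panel 3-4: Δb = 2.3 m, d̄ = (0.82+0.85)/2 = 0.835, v̄ = (1.02+0.84)/2 = 0.93 → q = 2.3×0.835×0.93 = 1.786 m³/s
Panel 4-5: Δb = 3 m, d̄ = (0.85+0.30)/2 = 0.575, v̄ = (0.84+0.68)/2 = 0.76 → q = 3×0.575×0.76 = 1.311 m³/s
Q = Σ q = 16.53 m³/s

16.5 m³/s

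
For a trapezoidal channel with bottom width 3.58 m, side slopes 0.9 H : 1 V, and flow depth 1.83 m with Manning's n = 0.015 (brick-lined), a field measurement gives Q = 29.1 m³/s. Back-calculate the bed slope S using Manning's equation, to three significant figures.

A = (b + z·y)·y = (3.58 + 0.9×1.83)×1.83 = 9.565 m²
P = b + 2y√(1+z²) = 3.58 + 2×1.83×√(1+0.9²) = 8.504 m
R = A/P = 9.565/8.504 = 1.125 m
S = (Q·n / (1·A·R^(2/3)))² = (29.1×0.015 / (1×9.565×1.082))² = 0.001780

0.00178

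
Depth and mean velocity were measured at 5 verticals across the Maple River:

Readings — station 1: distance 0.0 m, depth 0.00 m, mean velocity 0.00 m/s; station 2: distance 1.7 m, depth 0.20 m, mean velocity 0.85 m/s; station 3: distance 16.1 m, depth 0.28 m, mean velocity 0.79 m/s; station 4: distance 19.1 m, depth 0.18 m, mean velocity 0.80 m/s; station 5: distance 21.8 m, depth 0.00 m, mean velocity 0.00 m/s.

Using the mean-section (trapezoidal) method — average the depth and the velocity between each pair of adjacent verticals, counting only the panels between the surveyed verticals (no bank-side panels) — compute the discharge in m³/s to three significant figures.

Panel 1-2: Δb = 1.7 m, d̄ = (0.00+0.20)/2 = 0.1, v̄ = (0.00+0.85)/2 = 0.425 → q = 1.7×0.1×0.425 = 0.07225 m³/s
Panel 2-3: Δb = 14.4 m, d̄ = (0.20+0.28)/2 = 0.24, v̄ = (0.85+0.79)/2 = 0.82 → q = 14.4×0.24×0.82 = 2.834 m³/s
Panel 3-4: Δb = 3 m, d̄ = (0.28+0.18)/2 = 0.23, v̄ = (0.79+0.80)/2 = 0.795 → q = 3×0.23×0.795 = 0.5486 m³/s
Panel 4-5: Δb = 2.7 m, d̄ = (0.18+0.00)/2 = 0.09, v̄ = (0.80+0.00)/2 = 0.4 → q = 2.7×0.09×0.4 = 0.09720 m³/s
Q = Σ q = 3.552 m³/s

3.55 m³/s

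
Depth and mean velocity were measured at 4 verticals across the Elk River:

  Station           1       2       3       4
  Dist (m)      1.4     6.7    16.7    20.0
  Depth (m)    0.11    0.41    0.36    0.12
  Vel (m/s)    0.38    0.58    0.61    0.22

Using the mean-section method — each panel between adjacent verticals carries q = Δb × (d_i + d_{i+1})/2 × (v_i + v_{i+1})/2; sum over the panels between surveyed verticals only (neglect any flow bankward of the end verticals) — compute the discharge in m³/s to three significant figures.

Panel 1-2: Δb = 5.3 m, d̄ = (0.11+0.41)/2 = 0.26, v̄ = (0.38+0.58)/2 = 0.48 → q = 5.3×0.26×0.48 = 0.6614 m³/s
Panel 2-3: Δb = 10 m, d̄ = (0.41+0.36)/2 = 0.385, v̄ = (0.58+0.61)/2 = 0.595 → q = 10×0.385×0.595 = 2.291 m³/s
Panel 3-4: Δb = 3.3 m, d̄ = (0.36+0.12)/2 = 0.24, v̄ = (0.61+0.22)/2 = 0.415 → q = 3.3×0.24×0.415 = 0.3287 m³/s
Q = Σ q = 3.281 m³/s

3.28 m³/s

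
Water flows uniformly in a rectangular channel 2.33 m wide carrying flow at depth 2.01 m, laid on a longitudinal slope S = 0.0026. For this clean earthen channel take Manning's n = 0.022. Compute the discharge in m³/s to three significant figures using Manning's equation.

8.86 m³/s

A = b·y = 2.33 × 2.01 = 4.683 m²
P = b + 2y = 2.33 + 2×2.01 = 6.350 m
R = A/P = 4.683/6.350 = 0.7375 m
Q = (1/n)·A·R^(2/3)·S^(1/2) = (1/0.022) × 4.683 × 0.7375^(2/3) × 0.0026^(1/2) = 8.861 m³/s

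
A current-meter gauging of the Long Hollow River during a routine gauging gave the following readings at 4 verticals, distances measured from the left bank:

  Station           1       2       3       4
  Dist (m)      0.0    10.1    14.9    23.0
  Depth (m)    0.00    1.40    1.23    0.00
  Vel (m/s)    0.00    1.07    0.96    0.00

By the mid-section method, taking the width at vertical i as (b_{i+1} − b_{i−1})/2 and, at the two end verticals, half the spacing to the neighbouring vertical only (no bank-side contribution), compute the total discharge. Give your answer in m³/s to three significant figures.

18.8 m³/s

w_2 = (14.9 − 0.0)/2 = 7.45 m; q_2 = 1.07 × 1.40 × 7.45 = 11.16 m³/s
w_3 = (23.0 − 10.1)/2 = 6.45 m; q_3 = 0.96 × 1.23 × 6.45 = 7.616 m³/s
Stations 1, 4 contribute zero (depth or velocity is 0).
Q = Σ qᵢ = 18.78 m³/s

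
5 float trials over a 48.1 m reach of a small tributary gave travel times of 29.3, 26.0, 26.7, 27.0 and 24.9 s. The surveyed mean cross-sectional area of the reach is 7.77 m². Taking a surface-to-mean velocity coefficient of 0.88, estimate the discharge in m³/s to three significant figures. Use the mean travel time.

t̄ = (29.3 + 26.0 + 26.7 + 27.0 + 24.9) / 5 = 26.78 s
v_surface = L / t̄ = 48.1 / 26.78 = 1.796 m/s
v_mean = 0.88 × 1.796 = 1.581 m/s
Q = A × v_mean = 7.77 × 1.581 = 12.28 m³/s

12.3 m³/s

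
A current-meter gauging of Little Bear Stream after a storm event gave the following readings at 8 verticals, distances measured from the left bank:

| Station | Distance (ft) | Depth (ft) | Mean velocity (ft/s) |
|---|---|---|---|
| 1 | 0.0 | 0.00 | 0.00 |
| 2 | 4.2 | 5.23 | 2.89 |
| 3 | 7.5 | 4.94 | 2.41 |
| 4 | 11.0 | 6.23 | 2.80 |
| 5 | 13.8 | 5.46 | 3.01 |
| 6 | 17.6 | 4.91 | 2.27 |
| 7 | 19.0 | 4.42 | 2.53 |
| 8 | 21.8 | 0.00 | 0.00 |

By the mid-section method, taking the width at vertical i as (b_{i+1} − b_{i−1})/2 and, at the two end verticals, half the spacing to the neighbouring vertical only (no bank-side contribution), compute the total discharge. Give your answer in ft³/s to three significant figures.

w_2 = (7.5 − 0.0)/2 = 3.75 ft; q_2 = 2.89 × 5.23 × 3.75 = 56.68 ft³/s
w_3 = (11.0 − 4.2)/2 = 3.4 ft; q_3 = 2.41 × 4.94 × 3.4 = 40.48 ft³/s
w_4 = (13.8 − 7.5)/2 = 3.15 ft; q_4 = 2.80 × 6.23 × 3.15 = 54.95 ft³/s
w_5 = (17.6 − 11.0)/2 = 3.3 ft; q_5 = 3.01 × 5.46 × 3.3 = 54.23 ft³/s
w_6 = (19.0 − 13.8)/2 = 2.6 ft; q_6 = 2.27 × 4.91 × 2.6 = 28.98 ft³/s
w_7 = (21.8 − 17.6)/2 = 2.1 ft; q_7 = 2.53 × 4.42 × 2.1 = 23.48 ft³/s
Stations 1, 8 contribute zero (depth or velocity is 0).
Q = Σ qᵢ = 258.8 ft³/s

259 ft³/s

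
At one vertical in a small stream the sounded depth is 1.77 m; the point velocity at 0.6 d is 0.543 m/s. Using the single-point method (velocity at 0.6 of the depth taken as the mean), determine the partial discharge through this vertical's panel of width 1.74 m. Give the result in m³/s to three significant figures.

1.67 m³/s

v̄ = v₀.₆ = 0.543 m/s
q = v̄ × d × w = 0.5430 × 1.77 × 1.74 = 1.672 m³/s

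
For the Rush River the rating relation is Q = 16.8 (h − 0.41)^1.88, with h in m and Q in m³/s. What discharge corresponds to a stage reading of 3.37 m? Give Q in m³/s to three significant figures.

129 m³/s

Q = 16.8 × (3.37 − 0.41)^1.88 = 16.8 × 2.96^1.88 = 129.2 m³/s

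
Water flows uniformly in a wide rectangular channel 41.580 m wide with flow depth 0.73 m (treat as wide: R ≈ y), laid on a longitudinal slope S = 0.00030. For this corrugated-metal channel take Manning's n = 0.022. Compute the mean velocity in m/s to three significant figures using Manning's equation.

0.638 m/s

A = b·y = 41.580 × 0.73 = 30.35 m²
Wide channel: R ≈ y = 0.73 m
Q = (1/n)·A·R^(2/3)·S^(1/2) = (1/0.022) × 30.35 × 0.7300^(2/3) × 0.00030^(1/2) = 19.37 m³/s
V = Q/A = 19.37/30.35 = 0.6383 m/s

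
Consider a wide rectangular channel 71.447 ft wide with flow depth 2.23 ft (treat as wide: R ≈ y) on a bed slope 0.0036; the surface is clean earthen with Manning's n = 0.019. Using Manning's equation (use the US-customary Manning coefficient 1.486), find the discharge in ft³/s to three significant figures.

1280 ft³/s

A = b·y = 71.447 × 2.23 = 159.3 ft²
Wide channel: R ≈ y = 2.23 ft
Q = (1.486/n)·A·R^(2/3)·S^(1/2) = (1.486/0.019) × 159.3 × 2.230^(2/3) × 0.0036^(1/2) = 1276 ft³/s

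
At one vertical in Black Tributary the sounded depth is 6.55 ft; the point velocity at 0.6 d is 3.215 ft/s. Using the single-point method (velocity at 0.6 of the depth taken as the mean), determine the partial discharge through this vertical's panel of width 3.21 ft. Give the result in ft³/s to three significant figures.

67.6 ft³/s

v̄ = v₀.₆ = 3.215 ft/s
q = v̄ × d × w = 3.215 × 6.55 × 3.21 = 67.60 ft³/s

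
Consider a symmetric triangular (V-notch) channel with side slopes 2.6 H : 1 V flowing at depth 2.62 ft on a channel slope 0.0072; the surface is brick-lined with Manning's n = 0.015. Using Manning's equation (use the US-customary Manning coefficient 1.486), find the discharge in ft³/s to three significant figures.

172 ft³/s

A = z·y² = 2.6×2.62² = 17.85 ft²
P = 2y√(1+z²) = 2×2.62×√(1+2.6²) = 14.60 ft
R = A/P = 17.85/14.60 = 1.223 ft
Q = (1.486/n)·A·R^(2/3)·S^(1/2) = (1.486/0.015) × 17.85 × 1.223^(2/3) × 0.0072^(1/2) = 171.5 ft³/s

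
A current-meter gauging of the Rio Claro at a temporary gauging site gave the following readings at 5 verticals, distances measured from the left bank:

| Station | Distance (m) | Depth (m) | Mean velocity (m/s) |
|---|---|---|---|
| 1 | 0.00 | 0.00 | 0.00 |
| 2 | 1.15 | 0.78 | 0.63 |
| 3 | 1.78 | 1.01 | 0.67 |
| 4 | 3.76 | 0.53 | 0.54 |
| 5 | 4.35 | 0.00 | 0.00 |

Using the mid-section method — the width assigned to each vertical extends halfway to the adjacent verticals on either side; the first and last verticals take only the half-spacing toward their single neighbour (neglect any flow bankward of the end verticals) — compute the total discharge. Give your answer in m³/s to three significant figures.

w_2 = (1.78 − 0.00)/2 = 0.89 m; q_2 = 0.63 × 0.78 × 0.89 = 0.4373 m³/s
w_3 = (3.76 − 1.15)/2 = 1.305 m; q_3 = 0.67 × 1.01 × 1.305 = 0.8831 m³/s
w_4 = (4.35 − 1.78)/2 = 1.285 m; q_4 = 0.54 × 0.53 × 1.285 = 0.3678 m³/s
Stations 1, 5 contribute zero (depth or velocity is 0).
Q = Σ qᵢ = 1.688 m³/s

1.69 m³/s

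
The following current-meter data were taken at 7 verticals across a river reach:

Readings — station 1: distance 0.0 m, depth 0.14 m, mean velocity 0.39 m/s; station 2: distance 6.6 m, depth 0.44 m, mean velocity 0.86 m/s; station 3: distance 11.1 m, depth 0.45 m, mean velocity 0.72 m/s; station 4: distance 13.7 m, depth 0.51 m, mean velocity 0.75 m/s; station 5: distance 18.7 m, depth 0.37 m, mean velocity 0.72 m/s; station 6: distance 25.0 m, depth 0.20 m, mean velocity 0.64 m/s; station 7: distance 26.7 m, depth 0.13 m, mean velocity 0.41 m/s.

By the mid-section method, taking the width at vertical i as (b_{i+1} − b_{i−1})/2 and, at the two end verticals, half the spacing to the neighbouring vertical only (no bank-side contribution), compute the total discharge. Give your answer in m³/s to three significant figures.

6.95 m³/s

w_1 = (6.6 − 0.0)/2 = 3.3 m; q_1 = 0.39 × 0.14 × 3.3 = 0.1802 m³/s
w_2 = (11.1 − 0.0)/2 = 5.55 m; q_2 = 0.86 × 0.44 × 5.55 = 2.100 m³/s
w_3 = (13.7 − 6.6)/2 = 3.55 m; q_3 = 0.72 × 0.45 × 3.55 = 1.150 m³/s
w_4 = (18.7 − 11.1)/2 = 3.8 m; q_4 = 0.75 × 0.51 × 3.8 = 1.454 m³/s
w_5 = (25.0 − 13.7)/2 = 5.65 m; q_5 = 0.72 × 0.37 × 5.65 = 1.505 m³/s
w_6 = (26.7 − 18.7)/2 = 4 m; q_6 = 0.64 × 0.20 × 4 = 0.5120 m³/s
w_7 = (26.7 − 25.0)/2 = 0.85 m; q_7 = 0.41 × 0.13 × 0.85 = 0.04531 m³/s
Q = Σ qᵢ = 6.946 m³/s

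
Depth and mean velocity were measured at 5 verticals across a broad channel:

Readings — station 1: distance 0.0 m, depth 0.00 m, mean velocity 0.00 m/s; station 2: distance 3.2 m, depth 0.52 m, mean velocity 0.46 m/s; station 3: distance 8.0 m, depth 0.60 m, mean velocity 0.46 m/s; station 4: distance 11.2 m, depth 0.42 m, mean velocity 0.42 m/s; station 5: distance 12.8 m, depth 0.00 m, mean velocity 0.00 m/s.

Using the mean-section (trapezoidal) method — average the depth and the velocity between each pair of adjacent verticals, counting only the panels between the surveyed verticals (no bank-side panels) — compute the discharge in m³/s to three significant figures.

2.22 m³/s

Panel 1-2: Δb = 3.2 m, d̄ = (0.00+0.52)/2 = 0.26, v̄ = (0.00+0.46)/2 = 0.23 → q = 3.2×0.26×0.23 = 0.1914 m³/s
Panel 2-3: Δb = 4.8 m, d̄ = (0.52+0.60)/2 = 0.56, v̄ = (0.46+0.46)/2 = 0.46 → q = 4.8×0.56×0.46 = 1.236 m³/s
Panel 3-4: Δb = 3.2 m, d̄ = (0.60+0.42)/2 = 0.51, v̄ = (0.46+0.42)/2 = 0.44 → q = 3.2×0.51×0.44 = 0.7181 m³/s
Panel 4-5: Δb = 1.6 m, d̄ = (0.42+0.00)/2 = 0.21, v̄ = (0.42+0.00)/2 = 0.21 → q = 1.6×0.21×0.21 = 0.07056 m³/s
Q = Σ q = 2.216 m³/s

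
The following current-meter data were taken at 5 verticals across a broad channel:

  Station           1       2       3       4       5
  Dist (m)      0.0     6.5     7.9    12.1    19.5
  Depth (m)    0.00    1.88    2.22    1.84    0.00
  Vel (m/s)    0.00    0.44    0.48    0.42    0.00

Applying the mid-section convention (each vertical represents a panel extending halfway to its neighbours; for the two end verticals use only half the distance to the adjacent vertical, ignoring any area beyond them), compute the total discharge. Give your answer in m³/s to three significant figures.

w_2 = (7.9 − 0.0)/2 = 3.95 m; q_2 = 0.44 × 1.88 × 3.95 = 3.267 m³/s
w_3 = (12.1 − 6.5)/2 = 2.8 m; q_3 = 0.48 × 2.22 × 2.8 = 2.984 m³/s
w_4 = (19.5 − 7.9)/2 = 5.8 m; q_4 = 0.42 × 1.84 × 5.8 = 4.482 m³/s
Stations 1, 5 contribute zero (depth or velocity is 0).
Q = Σ qᵢ = 10.73 m³/s

10.7 m³/s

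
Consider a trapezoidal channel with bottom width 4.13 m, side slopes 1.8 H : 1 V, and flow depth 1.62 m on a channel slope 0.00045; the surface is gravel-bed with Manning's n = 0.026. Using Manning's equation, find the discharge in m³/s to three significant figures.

9.66 m³/s

A = (b + z·y)·y = (4.13 + 1.8×1.62)×1.62 = 11.41 m²
P = b + 2y√(1+z²) = 4.13 + 2×1.62×√(1+1.8²) = 10.80 m
R = A/P = 11.41/10.80 = 1.057 m
Q = (1/n)·A·R^(2/3)·S^(1/2) = (1/0.026) × 11.41 × 1.057^(2/3) × 0.00045^(1/2) = 9.662 m³/s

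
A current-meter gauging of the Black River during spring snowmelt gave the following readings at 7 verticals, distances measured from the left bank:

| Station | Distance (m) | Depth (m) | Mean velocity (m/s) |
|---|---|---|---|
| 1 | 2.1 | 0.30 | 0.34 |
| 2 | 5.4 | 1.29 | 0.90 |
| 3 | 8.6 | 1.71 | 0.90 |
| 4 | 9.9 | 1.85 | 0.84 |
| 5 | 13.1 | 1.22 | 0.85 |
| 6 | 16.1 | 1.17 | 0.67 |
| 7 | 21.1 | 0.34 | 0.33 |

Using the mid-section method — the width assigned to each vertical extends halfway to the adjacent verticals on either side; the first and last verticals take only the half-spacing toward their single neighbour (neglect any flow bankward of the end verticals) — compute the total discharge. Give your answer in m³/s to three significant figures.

17.5 m³/s

w_1 = (5.4 − 2.1)/2 = 1.65 m; q_1 = 0.34 × 0.30 × 1.65 = 0.1683 m³/s
w_2 = (8.6 − 2.1)/2 = 3.25 m; q_2 = 0.90 × 1.29 × 3.25 = 3.773 m³/s
w_3 = (9.9 − 5.4)/2 = 2.25 m; q_3 = 0.90 × 1.71 × 2.25 = 3.463 m³/s
w_4 = (13.1 − 8.6)/2 = 2.25 m; q_4 = 0.84 × 1.85 × 2.25 = 3.497 m³/s
w_5 = (16.1 − 9.9)/2 = 3.1 m; q_5 = 0.85 × 1.22 × 3.1 = 3.215 m³/s
w_6 = (21.1 − 13.1)/2 = 4 m; q_6 = 0.67 × 1.17 × 4 = 3.136 m³/s
w_7 = (21.1 − 16.1)/2 = 2.5 m; q_7 = 0.33 × 0.34 × 2.5 = 0.2805 m³/s
Q = Σ qᵢ = 17.53 m³/s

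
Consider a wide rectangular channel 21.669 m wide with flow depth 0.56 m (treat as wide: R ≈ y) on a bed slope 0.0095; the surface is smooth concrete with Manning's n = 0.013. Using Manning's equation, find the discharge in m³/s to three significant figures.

61.8 m³/s

A = b·y = 21.669 × 0.56 = 12.13 m²
Wide channel: R ≈ y = 0.56 m
Q = (1/n)·A·R^(2/3)·S^(1/2) = (1/0.013) × 12.13 × 0.5600^(2/3) × 0.0095^(1/2) = 61.81 m³/s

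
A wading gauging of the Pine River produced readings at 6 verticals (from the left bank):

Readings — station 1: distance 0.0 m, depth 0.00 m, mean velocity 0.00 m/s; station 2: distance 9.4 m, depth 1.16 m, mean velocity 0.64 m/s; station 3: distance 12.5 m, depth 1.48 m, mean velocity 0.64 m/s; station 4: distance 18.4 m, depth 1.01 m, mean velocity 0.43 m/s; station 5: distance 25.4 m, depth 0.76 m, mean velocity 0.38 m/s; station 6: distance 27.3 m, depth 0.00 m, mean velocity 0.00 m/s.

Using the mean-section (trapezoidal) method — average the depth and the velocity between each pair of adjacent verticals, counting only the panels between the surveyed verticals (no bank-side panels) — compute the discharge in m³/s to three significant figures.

Panel 1-2: Δb = 9.4 m, d̄ = (0.00+1.16)/2 = 0.58, v̄ = (0.00+0.64)/2 = 0.32 → q = 9.4×0.58×0.32 = 1.745 m³/s
Panel 2-3: Δb = 3.1 m, d̄ = (1.16+1.48)/2 = 1.32, v̄ = (0.64+0.64)/2 = 0.64 → q = 3.1×1.32×0.64 = 2.619 m³/s
Panel 3-4: Δb = 5.9 m, d̄ = (1.48+1.01)/2 = 1.245, v̄ = (0.64+0.43)/2 = 0.535 → q = 5.9×1.245×0.535 = 3.930 m³/s
Panel 4-5: Δb = 7 m, d̄ = (1.01+0.76)/2 = 0.885, v̄ = (0.43+0.38)/2 = 0.405 → q = 7×0.885×0.405 = 2.509 m³/s
Panel 5-6: Δb = 1.9 m, d̄ = (0.76+0.00)/2 = 0.38, v̄ = (0.38+0.00)/2 = 0.19 → q = 1.9×0.38×0.19 = 0.1372 m³/s
Q = Σ q = 10.94 m³/s

10.9 m³/s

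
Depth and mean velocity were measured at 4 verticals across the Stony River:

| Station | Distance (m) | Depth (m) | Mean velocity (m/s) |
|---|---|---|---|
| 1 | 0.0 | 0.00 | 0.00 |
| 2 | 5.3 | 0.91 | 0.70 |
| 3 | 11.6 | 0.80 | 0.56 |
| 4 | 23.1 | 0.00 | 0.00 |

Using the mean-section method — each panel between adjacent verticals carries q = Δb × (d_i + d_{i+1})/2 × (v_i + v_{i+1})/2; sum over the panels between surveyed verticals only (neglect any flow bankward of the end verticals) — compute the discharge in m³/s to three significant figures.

5.53 m³/s

Panel 1-2: Δb = 5.3 m, d̄ = (0.00+0.91)/2 = 0.455, v̄ = (0.00+0.70)/2 = 0.35 → q = 5.3×0.455×0.35 = 0.8440 m³/s
Panel 2-3: Δb = 6.3 m, d̄ = (0.91+0.80)/2 = 0.855, v̄ = (0.70+0.56)/2 = 0.63 → q = 6.3×0.855×0.63 = 3.393 m³/s
Panel 3-4: Δb = 11.5 m, d̄ = (0.80+0.00)/2 = 0.4, v̄ = (0.56+0.00)/2 = 0.28 → q = 11.5×0.4×0.28 = 1.288 m³/s
Q = Σ q = 5.526 m³/s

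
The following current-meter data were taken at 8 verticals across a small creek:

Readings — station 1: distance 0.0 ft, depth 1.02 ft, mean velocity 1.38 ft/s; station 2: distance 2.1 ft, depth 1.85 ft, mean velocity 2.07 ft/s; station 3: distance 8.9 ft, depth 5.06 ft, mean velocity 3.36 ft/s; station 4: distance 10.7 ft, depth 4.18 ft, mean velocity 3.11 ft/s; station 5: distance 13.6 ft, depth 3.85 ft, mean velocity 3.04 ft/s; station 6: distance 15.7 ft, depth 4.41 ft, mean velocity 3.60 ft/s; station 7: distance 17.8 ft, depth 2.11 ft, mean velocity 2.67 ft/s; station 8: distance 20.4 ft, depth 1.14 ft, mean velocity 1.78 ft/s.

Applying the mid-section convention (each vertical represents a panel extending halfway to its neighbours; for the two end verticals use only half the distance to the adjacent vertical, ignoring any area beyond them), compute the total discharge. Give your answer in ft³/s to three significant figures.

201 ft³/s

w_1 = (2.1 − 0.0)/2 = 1.05 ft; q_1 = 1.38 × 1.02 × 1.05 = 1.478 ft³/s
w_2 = (8.9 − 0.0)/2 = 4.45 ft; q_2 = 2.07 × 1.85 × 4.45 = 17.04 ft³/s
w_3 = (10.7 − 2.1)/2 = 4.3 ft; q_3 = 3.36 × 5.06 × 4.3 = 73.11 ft³/s
w_4 = (13.6 − 8.9)/2 = 2.35 ft; q_4 = 3.11 × 4.18 × 2.35 = 30.55 ft³/s
w_5 = (15.7 − 10.7)/2 = 2.5 ft; q_5 = 3.04 × 3.85 × 2.5 = 29.26 ft³/s
w_6 = (17.8 − 13.6)/2 = 2.1 ft; q_6 = 3.60 × 4.41 × 2.1 = 33.34 ft³/s
w_7 = (20.4 − 15.7)/2 = 2.35 ft; q_7 = 2.67 × 2.11 × 2.35 = 13.24 ft³/s
w_8 = (20.4 − 17.8)/2 = 1.3 ft; q_8 = 1.78 × 1.14 × 1.3 = 2.638 ft³/s
Q = Σ qᵢ = 200.7 ft³/s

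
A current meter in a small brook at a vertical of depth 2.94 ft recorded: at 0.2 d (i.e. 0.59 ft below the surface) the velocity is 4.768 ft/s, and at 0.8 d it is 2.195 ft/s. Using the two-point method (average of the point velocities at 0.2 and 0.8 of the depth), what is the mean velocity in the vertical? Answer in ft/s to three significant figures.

v̄ = (4.768 + 2.195) / 2 = 3.482 ft/s

3.48 ft/s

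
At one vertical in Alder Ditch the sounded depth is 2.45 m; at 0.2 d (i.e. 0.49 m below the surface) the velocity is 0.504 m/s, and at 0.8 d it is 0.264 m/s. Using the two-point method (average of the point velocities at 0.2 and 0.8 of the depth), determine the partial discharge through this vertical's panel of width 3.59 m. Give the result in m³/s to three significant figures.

3.38 m³/s

v̄ = (0.504 + 0.264) / 2 = 0.3840 m/s
q = v̄ × d × w = 0.3840 × 2.45 × 3.59 = 3.377 m³/s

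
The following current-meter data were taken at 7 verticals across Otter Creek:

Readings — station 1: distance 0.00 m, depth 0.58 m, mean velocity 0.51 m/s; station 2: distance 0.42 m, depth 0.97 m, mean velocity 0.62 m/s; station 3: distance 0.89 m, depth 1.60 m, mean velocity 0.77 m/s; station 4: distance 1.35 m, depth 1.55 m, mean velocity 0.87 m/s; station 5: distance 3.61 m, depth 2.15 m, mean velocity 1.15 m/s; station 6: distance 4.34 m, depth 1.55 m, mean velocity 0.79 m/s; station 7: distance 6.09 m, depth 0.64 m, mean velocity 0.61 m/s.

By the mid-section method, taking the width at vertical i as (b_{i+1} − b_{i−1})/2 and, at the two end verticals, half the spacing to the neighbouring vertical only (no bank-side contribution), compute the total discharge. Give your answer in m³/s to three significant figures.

8.29 m³/s

w_1 = (0.42 − 0.00)/2 = 0.21 m; q_1 = 0.51 × 0.58 × 0.21 = 0.06212 m³/s
w_2 = (0.89 − 0.00)/2 = 0.445 m; q_2 = 0.62 × 0.97 × 0.445 = 0.2676 m³/s
w_3 = (1.35 − 0.42)/2 = 0.465 m; q_3 = 0.77 × 1.60 × 0.465 = 0.5729 m³/s
w_4 = (3.61 − 0.89)/2 = 1.36 m; q_4 = 0.87 × 1.55 × 1.36 = 1.834 m³/s
w_5 = (4.34 − 1.35)/2 = 1.495 m; q_5 = 1.15 × 2.15 × 1.495 = 3.696 m³/s
w_6 = (6.09 − 3.61)/2 = 1.24 m; q_6 = 0.79 × 1.55 × 1.24 = 1.518 m³/s
w_7 = (6.09 − 4.34)/2 = 0.875 m; q_7 = 0.61 × 0.64 × 0.875 = 0.3416 m³/s
Q = Σ qᵢ = 8.293 m³/s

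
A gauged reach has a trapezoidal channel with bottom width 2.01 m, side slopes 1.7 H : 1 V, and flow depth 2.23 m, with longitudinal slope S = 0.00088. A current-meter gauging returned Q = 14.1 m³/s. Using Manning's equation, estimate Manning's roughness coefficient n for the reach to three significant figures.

A = (b + z·y)·y = (2.01 + 1.7×2.23)×2.23 = 12.94 m²
P = b + 2y√(1+z²) = 2.01 + 2×2.23×√(1+1.7²) = 10.81 m
R = A/P = 12.94/10.81 = 1.197 m
n = (1/Q)·A·R^(2/3)·S^(1/2) = (1/14.1) × 12.94 × 1.127 × 0.02966 = 0.03068

0.0307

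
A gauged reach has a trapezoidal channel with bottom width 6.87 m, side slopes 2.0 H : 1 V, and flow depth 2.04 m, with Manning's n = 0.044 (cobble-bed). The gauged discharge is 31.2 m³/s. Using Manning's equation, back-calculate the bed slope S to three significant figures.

A = (b + z·y)·y = (6.87 + 2.0×2.04)×2.04 = 22.34 m²
P = b + 2y√(1+z²) = 6.87 + 2×2.04×√(1+2.0²) = 15.99 m
R = A/P = 22.34/15.99 = 1.397 m
S = (Q·n / (1·A·R^(2/3)))² = (31.2×0.044 / (1×22.34×1.250))² = 0.002419

0.00242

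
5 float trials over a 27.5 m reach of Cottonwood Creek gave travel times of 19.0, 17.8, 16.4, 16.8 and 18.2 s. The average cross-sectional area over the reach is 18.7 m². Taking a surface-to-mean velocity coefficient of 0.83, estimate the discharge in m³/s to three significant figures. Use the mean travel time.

24.2 m³/s

t̄ = (19.0 + 17.8 + 16.4 + 16.8 + 18.2) / 5 = 17.64 s
v_surface = L / t̄ = 27.5 / 17.64 = 1.559 m/s
v_mean = 0.83 × 1.559 = 1.294 m/s
Q = A × v_mean = 18.7 × 1.294 = 24.20 m³/s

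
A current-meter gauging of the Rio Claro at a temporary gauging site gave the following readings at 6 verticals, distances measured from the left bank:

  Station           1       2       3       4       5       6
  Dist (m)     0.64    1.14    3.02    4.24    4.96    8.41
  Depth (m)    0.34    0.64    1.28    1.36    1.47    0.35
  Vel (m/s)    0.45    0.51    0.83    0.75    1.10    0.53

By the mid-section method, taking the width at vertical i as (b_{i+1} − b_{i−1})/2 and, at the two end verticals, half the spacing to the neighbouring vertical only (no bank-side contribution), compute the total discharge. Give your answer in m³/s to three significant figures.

6.75 m³/s

w_1 = (1.14 − 0.64)/2 = 0.25 m; q_1 = 0.45 × 0.34 × 0.25 = 0.03825 m³/s
w_2 = (3.02 − 0.64)/2 = 1.19 m; q_2 = 0.51 × 0.64 × 1.19 = 0.3884 m³/s
w_3 = (4.24 − 1.14)/2 = 1.55 m; q_3 = 0.83 × 1.28 × 1.55 = 1.647 m³/s
w_4 = (4.96 − 3.02)/2 = 0.97 m; q_4 = 0.75 × 1.36 × 0.97 = 0.9894 m³/s
w_5 = (8.41 − 4.24)/2 = 2.085 m; q_5 = 1.10 × 1.47 × 2.085 = 3.371 m³/s
w_6 = (8.41 − 4.96)/2 = 1.725 m; q_6 = 0.53 × 0.35 × 1.725 = 0.3200 m³/s
Q = Σ qᵢ = 6.754 m³/s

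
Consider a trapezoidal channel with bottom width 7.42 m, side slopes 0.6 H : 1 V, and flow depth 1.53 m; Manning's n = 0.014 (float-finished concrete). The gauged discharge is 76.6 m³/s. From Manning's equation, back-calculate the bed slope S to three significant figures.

A = (b + z·y)·y = (7.42 + 0.6×1.53)×1.53 = 12.76 m²
P = b + 2y√(1+z²) = 7.42 + 2×1.53×√(1+0.6²) = 10.99 m
R = A/P = 12.76/10.99 = 1.161 m
S = (Q·n / (1·A·R^(2/3)))² = (76.6×0.014 / (1×12.76×1.105))² = 0.005791

0.00579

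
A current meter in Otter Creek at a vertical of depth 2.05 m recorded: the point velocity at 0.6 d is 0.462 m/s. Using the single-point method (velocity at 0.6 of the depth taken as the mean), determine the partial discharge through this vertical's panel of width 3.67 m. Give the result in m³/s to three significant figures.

3.48 m³/s

v̄ = v₀.₆ = 0.462 m/s
q = v̄ × d × w = 0.4620 × 2.05 × 3.67 = 3.476 m³/s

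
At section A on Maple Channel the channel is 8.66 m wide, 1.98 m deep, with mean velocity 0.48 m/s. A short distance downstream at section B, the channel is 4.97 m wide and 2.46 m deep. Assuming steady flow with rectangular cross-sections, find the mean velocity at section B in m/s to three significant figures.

Q = A₁V₁ = (8.66×1.98) × 0.48 = 8.230 m³/s
A₂ = 4.97 × 2.46 = 12.23 m²
V₂ = Q/A₂ = 8.230/12.23 = 0.6732 m/s

0.673 m/s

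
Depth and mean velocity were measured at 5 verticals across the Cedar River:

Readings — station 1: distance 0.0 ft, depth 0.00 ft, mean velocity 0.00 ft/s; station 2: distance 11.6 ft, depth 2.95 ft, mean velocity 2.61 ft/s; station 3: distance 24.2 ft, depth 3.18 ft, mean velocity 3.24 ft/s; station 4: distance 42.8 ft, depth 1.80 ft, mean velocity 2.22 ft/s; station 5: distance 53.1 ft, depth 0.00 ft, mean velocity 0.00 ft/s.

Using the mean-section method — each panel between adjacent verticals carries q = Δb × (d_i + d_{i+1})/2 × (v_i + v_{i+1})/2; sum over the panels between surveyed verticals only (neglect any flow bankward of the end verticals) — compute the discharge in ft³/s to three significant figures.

272 ft³/s

Panel 1-2: Δb = 11.6 ft, d̄ = (0.00+2.95)/2 = 1.475, v̄ = (0.00+2.61)/2 = 1.305 → q = 11.6×1.475×1.305 = 22.33 ft³/s
Panel 2-3: Δb = 12.6 ft, d̄ = (2.95+3.18)/2 = 3.065, v̄ = (2.61+3.24)/2 = 2.925 → q = 12.6×3.065×2.925 = 113.0 ft³/s
Panel 3-4: Δb = 18.6 ft, d̄ = (3.18+1.80)/2 = 2.49, v̄ = (3.24+2.22)/2 = 2.73 → q = 18.6×2.49×2.73 = 126.4 ft³/s
Panel 4-5: Δb = 10.3 ft, d̄ = (1.80+0.00)/2 = 0.9, v̄ = (2.22+0.00)/2 = 1.11 → q = 10.3×0.9×1.11 = 10.29 ft³/s
Q = Σ q = 272.0 ft³/s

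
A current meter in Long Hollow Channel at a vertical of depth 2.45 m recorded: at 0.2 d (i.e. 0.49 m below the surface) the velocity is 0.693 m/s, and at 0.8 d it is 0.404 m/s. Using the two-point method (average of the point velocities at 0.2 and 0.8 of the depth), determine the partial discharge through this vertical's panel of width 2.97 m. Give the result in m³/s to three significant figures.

3.99 m³/s

v̄ = (0.693 + 0.404) / 2 = 0.5485 m/s
q = v̄ × d × w = 0.5485 × 2.45 × 2.97 = 3.991 m³/s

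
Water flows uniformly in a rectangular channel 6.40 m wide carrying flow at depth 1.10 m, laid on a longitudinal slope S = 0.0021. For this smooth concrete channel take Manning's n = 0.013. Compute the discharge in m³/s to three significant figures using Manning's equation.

21.7 m³/s

A = b·y = 6.40 × 1.10 = 7.040 m²
P = b + 2y = 6.40 + 2×1.10 = 8.600 m
R = A/P = 7.040/8.600 = 0.8186 m
Q = (1/n)·A·R^(2/3)·S^(1/2) = (1/0.013) × 7.040 × 0.8186^(2/3) × 0.0021^(1/2) = 21.72 m³/s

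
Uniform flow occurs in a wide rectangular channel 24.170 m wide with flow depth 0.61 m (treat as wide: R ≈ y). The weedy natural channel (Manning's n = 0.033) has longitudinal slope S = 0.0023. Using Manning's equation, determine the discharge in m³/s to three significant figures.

15.4 m³/s

A = b·y = 24.170 × 0.61 = 14.74 m²
Wide channel: R ≈ y = 0.61 m
Q = (1/n)·A·R^(2/3)·S^(1/2) = (1/0.033) × 14.74 × 0.6100^(2/3) × 0.0023^(1/2) = 15.41 m³/s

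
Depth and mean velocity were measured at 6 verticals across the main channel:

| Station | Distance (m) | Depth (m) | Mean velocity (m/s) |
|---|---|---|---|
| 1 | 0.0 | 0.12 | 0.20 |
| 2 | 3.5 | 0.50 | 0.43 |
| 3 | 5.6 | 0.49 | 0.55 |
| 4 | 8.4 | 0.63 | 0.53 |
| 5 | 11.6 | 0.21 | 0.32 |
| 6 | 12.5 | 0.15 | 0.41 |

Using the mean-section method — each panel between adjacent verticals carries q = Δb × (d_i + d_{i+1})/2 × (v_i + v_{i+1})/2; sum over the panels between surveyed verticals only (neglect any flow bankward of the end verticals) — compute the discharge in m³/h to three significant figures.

8380 m³/h

Panel 1-2: Δb = 3.5 m, d̄ = (0.12+0.50)/2 = 0.31, v̄ = (0.20+0.43)/2 = 0.315 → q = 3.5×0.31×0.315 = 0.3418 m³/s
Panel 2-3: Δb = 2.1 m, d̄ = (0.50+0.49)/2 = 0.495, v̄ = (0.43+0.55)/2 = 0.49 → q = 2.1×0.495×0.49 = 0.5094 m³/s
Panel 3-4: Δb = 2.8 m, d̄ = (0.49+0.63)/2 = 0.56, v̄ = (0.55+0.53)/2 = 0.54 → q = 2.8×0.56×0.54 = 0.8467 m³/s
Panel 4-5: Δb = 3.2 m, d̄ = (0.63+0.21)/2 = 0.42, v̄ = (0.53+0.32)/2 = 0.425 → q = 3.2×0.42×0.425 = 0.5712 m³/s
Panel 5-6: Δb = 0.9 m, d̄ = (0.21+0.15)/2 = 0.18, v̄ = (0.32+0.41)/2 = 0.365 → q = 0.9×0.18×0.365 = 0.05913 m³/s
Q = Σ q = 2.328 m³/s
= 2.328 × 3600 = 8381 m³/h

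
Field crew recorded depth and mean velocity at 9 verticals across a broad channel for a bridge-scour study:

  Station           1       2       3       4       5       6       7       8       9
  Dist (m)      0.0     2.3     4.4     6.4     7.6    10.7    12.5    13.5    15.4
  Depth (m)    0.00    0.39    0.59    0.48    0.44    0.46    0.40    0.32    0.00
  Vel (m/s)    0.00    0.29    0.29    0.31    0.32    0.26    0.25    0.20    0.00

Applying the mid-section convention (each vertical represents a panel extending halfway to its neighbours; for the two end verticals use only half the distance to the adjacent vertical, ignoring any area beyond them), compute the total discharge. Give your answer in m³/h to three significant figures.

w_2 = (4.4 − 0.0)/2 = 2.2 m; q_2 = 0.29 × 0.39 × 2.2 = 0.2488 m³/s
w_3 = (6.4 − 2.3)/2 = 2.05 m; q_3 = 0.29 × 0.59 × 2.05 = 0.3508 m³/s
w_4 = (7.6 − 4.4)/2 = 1.6 m; q_4 = 0.31 × 0.48 × 1.6 = 0.2381 m³/s
w_5 = (10.7 − 6.4)/2 = 2.15 m; q_5 = 0.32 × 0.44 × 2.15 = 0.3027 m³/s
w_6 = (12.5 − 7.6)/2 = 2.45 m; q_6 = 0.26 × 0.46 × 2.45 = 0.2930 m³/s
w_7 = (13.5 − 10.7)/2 = 1.4 m; q_7 = 0.25 × 0.40 × 1.4 = 0.1400 m³/s
w_8 = (15.4 − 12.5)/2 = 1.45 m; q_8 = 0.20 × 0.32 × 1.45 = 0.09280 m³/s
Stations 1, 9 contribute zero (depth or velocity is 0).
Q = Σ qᵢ = 1.666 m³/s
= 1.666 × 3600 = 5998 m³/h

6000 m³/h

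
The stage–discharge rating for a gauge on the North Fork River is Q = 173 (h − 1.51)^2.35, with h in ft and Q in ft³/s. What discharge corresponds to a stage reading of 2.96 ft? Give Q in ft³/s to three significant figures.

414 ft³/s

Q = 173 × (2.96 − 1.51)^2.35 = 173 × 1.45^2.35 = 414.2 ft³/s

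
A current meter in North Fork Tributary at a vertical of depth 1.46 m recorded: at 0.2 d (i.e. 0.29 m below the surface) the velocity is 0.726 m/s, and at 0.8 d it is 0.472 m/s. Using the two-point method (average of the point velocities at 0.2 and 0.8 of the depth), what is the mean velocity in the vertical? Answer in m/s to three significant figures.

0.599 m/s

v̄ = (0.726 + 0.472) / 2 = 0.5990 m/s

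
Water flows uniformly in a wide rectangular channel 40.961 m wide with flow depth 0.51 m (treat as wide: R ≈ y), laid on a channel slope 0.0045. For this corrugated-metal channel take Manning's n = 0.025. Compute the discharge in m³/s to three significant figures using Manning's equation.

35.8 m³/s

A = b·y = 40.961 × 0.51 = 20.89 m²
Wide channel: R ≈ y = 0.51 m
Q = (1/n)·A·R^(2/3)·S^(1/2) = (1/0.025) × 20.89 × 0.5100^(2/3) × 0.0045^(1/2) = 35.78 m³/s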